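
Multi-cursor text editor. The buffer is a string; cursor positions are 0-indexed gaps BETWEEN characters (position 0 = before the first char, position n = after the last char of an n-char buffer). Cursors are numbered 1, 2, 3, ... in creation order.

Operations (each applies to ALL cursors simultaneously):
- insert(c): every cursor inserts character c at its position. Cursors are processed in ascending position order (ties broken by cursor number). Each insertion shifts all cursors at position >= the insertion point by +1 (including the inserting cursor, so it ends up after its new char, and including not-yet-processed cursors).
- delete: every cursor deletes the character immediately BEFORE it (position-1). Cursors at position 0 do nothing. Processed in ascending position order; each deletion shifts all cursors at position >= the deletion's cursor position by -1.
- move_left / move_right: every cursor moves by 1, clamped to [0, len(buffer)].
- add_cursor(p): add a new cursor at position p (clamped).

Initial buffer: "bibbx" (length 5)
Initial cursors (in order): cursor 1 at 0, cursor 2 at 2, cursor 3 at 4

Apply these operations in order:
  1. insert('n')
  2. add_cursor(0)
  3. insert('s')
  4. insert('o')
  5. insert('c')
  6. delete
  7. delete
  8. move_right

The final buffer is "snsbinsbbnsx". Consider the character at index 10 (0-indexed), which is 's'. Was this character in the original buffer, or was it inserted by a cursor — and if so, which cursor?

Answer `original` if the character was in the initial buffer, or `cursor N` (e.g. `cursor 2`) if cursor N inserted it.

Answer: cursor 3

Derivation:
After op 1 (insert('n')): buffer="nbinbbnx" (len 8), cursors c1@1 c2@4 c3@7, authorship 1..2..3.
After op 2 (add_cursor(0)): buffer="nbinbbnx" (len 8), cursors c4@0 c1@1 c2@4 c3@7, authorship 1..2..3.
After op 3 (insert('s')): buffer="snsbinsbbnsx" (len 12), cursors c4@1 c1@3 c2@7 c3@11, authorship 411..22..33.
After op 4 (insert('o')): buffer="sonsobinsobbnsox" (len 16), cursors c4@2 c1@5 c2@10 c3@15, authorship 44111..222..333.
After op 5 (insert('c')): buffer="socnsocbinsocbbnsocx" (len 20), cursors c4@3 c1@7 c2@13 c3@19, authorship 4441111..2222..3333.
After op 6 (delete): buffer="sonsobinsobbnsox" (len 16), cursors c4@2 c1@5 c2@10 c3@15, authorship 44111..222..333.
After op 7 (delete): buffer="snsbinsbbnsx" (len 12), cursors c4@1 c1@3 c2@7 c3@11, authorship 411..22..33.
After op 8 (move_right): buffer="snsbinsbbnsx" (len 12), cursors c4@2 c1@4 c2@8 c3@12, authorship 411..22..33.
Authorship (.=original, N=cursor N): 4 1 1 . . 2 2 . . 3 3 .
Index 10: author = 3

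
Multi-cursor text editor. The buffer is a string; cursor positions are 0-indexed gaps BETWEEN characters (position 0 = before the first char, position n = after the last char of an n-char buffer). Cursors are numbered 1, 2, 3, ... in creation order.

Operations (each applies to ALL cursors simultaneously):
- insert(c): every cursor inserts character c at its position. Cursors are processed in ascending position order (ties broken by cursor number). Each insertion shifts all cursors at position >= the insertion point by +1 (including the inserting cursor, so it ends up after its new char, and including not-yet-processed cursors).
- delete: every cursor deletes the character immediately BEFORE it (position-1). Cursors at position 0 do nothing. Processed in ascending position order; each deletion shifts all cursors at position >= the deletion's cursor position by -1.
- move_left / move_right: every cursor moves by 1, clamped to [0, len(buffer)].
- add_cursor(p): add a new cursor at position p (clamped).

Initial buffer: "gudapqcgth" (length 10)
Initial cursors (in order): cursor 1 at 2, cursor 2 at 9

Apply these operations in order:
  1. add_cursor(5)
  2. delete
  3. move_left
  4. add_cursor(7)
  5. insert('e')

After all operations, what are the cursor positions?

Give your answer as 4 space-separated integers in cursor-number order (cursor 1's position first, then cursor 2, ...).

Answer: 1 8 4 11

Derivation:
After op 1 (add_cursor(5)): buffer="gudapqcgth" (len 10), cursors c1@2 c3@5 c2@9, authorship ..........
After op 2 (delete): buffer="gdaqcgh" (len 7), cursors c1@1 c3@3 c2@6, authorship .......
After op 3 (move_left): buffer="gdaqcgh" (len 7), cursors c1@0 c3@2 c2@5, authorship .......
After op 4 (add_cursor(7)): buffer="gdaqcgh" (len 7), cursors c1@0 c3@2 c2@5 c4@7, authorship .......
After op 5 (insert('e')): buffer="egdeaqceghe" (len 11), cursors c1@1 c3@4 c2@8 c4@11, authorship 1..3...2..4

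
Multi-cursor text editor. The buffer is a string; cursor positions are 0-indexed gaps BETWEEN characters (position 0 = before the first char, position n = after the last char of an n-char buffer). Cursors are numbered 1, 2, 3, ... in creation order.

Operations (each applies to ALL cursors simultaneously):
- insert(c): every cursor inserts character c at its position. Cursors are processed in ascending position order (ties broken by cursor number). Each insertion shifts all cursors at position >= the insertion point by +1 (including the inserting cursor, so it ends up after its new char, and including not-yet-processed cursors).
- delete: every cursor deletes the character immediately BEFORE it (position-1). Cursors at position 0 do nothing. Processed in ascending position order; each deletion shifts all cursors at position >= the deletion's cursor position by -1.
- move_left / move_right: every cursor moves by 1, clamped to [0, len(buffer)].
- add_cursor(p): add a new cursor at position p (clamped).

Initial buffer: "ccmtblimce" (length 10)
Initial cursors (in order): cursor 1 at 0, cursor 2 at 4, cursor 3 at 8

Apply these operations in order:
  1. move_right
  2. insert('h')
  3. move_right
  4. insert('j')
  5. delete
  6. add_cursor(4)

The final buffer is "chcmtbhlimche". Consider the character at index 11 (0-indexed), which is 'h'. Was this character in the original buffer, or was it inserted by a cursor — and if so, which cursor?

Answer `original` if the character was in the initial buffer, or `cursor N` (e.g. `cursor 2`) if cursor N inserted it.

After op 1 (move_right): buffer="ccmtblimce" (len 10), cursors c1@1 c2@5 c3@9, authorship ..........
After op 2 (insert('h')): buffer="chcmtbhlimche" (len 13), cursors c1@2 c2@7 c3@12, authorship .1....2....3.
After op 3 (move_right): buffer="chcmtbhlimche" (len 13), cursors c1@3 c2@8 c3@13, authorship .1....2....3.
After op 4 (insert('j')): buffer="chcjmtbhljimchej" (len 16), cursors c1@4 c2@10 c3@16, authorship .1.1...2.2...3.3
After op 5 (delete): buffer="chcmtbhlimche" (len 13), cursors c1@3 c2@8 c3@13, authorship .1....2....3.
After op 6 (add_cursor(4)): buffer="chcmtbhlimche" (len 13), cursors c1@3 c4@4 c2@8 c3@13, authorship .1....2....3.
Authorship (.=original, N=cursor N): . 1 . . . . 2 . . . . 3 .
Index 11: author = 3

Answer: cursor 3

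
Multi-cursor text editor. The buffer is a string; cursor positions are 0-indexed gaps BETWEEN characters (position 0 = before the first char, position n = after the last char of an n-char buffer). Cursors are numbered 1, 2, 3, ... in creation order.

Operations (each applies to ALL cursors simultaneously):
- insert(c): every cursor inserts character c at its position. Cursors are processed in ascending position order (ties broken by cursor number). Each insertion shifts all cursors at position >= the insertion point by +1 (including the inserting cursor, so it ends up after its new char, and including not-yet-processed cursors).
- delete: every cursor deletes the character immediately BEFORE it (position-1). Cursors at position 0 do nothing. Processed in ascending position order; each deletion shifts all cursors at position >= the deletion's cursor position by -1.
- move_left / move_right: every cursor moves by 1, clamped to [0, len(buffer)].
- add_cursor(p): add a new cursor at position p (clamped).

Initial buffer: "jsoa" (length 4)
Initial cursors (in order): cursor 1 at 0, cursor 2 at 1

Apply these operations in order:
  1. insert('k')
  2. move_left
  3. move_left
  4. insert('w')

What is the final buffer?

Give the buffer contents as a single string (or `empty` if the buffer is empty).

After op 1 (insert('k')): buffer="kjksoa" (len 6), cursors c1@1 c2@3, authorship 1.2...
After op 2 (move_left): buffer="kjksoa" (len 6), cursors c1@0 c2@2, authorship 1.2...
After op 3 (move_left): buffer="kjksoa" (len 6), cursors c1@0 c2@1, authorship 1.2...
After op 4 (insert('w')): buffer="wkwjksoa" (len 8), cursors c1@1 c2@3, authorship 112.2...

Answer: wkwjksoa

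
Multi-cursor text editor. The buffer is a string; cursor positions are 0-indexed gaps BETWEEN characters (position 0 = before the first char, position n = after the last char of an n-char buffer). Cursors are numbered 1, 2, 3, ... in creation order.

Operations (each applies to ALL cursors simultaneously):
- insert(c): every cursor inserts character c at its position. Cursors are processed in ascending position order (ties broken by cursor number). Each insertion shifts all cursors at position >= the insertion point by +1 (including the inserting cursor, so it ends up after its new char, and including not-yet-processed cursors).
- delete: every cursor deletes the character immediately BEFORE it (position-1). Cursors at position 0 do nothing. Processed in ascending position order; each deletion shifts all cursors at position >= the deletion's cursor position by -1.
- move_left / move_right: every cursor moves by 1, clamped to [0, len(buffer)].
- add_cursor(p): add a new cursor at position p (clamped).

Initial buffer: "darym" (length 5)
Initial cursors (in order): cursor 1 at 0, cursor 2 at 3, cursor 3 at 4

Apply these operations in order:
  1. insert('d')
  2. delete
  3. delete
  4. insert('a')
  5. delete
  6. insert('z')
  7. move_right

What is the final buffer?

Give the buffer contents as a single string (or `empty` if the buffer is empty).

After op 1 (insert('d')): buffer="ddardydm" (len 8), cursors c1@1 c2@5 c3@7, authorship 1...2.3.
After op 2 (delete): buffer="darym" (len 5), cursors c1@0 c2@3 c3@4, authorship .....
After op 3 (delete): buffer="dam" (len 3), cursors c1@0 c2@2 c3@2, authorship ...
After op 4 (insert('a')): buffer="adaaam" (len 6), cursors c1@1 c2@5 c3@5, authorship 1..23.
After op 5 (delete): buffer="dam" (len 3), cursors c1@0 c2@2 c3@2, authorship ...
After op 6 (insert('z')): buffer="zdazzm" (len 6), cursors c1@1 c2@5 c3@5, authorship 1..23.
After op 7 (move_right): buffer="zdazzm" (len 6), cursors c1@2 c2@6 c3@6, authorship 1..23.

Answer: zdazzm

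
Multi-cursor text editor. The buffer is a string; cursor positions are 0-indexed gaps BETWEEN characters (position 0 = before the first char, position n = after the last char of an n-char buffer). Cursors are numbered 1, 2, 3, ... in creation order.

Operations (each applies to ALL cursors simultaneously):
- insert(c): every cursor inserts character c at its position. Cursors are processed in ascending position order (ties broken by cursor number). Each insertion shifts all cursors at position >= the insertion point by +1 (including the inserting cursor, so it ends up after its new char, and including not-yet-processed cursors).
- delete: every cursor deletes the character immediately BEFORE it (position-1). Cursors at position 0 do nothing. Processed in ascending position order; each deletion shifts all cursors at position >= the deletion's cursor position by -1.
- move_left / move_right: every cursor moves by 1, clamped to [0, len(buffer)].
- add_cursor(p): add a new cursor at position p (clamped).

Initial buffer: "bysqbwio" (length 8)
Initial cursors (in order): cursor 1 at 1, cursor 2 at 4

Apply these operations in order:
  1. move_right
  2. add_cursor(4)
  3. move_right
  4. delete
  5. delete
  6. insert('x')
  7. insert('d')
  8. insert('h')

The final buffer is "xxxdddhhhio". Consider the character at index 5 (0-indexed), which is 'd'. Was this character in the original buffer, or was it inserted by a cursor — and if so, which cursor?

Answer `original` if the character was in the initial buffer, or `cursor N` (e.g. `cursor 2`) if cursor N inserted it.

After op 1 (move_right): buffer="bysqbwio" (len 8), cursors c1@2 c2@5, authorship ........
After op 2 (add_cursor(4)): buffer="bysqbwio" (len 8), cursors c1@2 c3@4 c2@5, authorship ........
After op 3 (move_right): buffer="bysqbwio" (len 8), cursors c1@3 c3@5 c2@6, authorship ........
After op 4 (delete): buffer="byqio" (len 5), cursors c1@2 c2@3 c3@3, authorship .....
After op 5 (delete): buffer="io" (len 2), cursors c1@0 c2@0 c3@0, authorship ..
After op 6 (insert('x')): buffer="xxxio" (len 5), cursors c1@3 c2@3 c3@3, authorship 123..
After op 7 (insert('d')): buffer="xxxdddio" (len 8), cursors c1@6 c2@6 c3@6, authorship 123123..
After op 8 (insert('h')): buffer="xxxdddhhhio" (len 11), cursors c1@9 c2@9 c3@9, authorship 123123123..
Authorship (.=original, N=cursor N): 1 2 3 1 2 3 1 2 3 . .
Index 5: author = 3

Answer: cursor 3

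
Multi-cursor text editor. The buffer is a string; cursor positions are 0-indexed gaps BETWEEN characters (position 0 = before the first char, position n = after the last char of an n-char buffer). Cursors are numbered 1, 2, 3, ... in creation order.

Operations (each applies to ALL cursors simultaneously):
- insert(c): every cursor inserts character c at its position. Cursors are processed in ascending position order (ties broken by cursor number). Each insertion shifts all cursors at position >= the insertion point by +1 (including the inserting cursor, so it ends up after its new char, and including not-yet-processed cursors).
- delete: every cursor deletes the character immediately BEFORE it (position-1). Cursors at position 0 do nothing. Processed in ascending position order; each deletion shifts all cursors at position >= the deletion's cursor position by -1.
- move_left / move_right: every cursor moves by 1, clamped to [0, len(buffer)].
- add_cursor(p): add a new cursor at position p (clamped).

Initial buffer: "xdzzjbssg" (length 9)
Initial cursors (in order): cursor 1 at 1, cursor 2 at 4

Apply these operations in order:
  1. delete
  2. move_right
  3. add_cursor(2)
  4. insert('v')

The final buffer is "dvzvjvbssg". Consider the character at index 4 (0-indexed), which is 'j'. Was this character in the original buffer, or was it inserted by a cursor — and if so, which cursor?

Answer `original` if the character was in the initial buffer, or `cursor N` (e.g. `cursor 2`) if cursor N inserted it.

Answer: original

Derivation:
After op 1 (delete): buffer="dzjbssg" (len 7), cursors c1@0 c2@2, authorship .......
After op 2 (move_right): buffer="dzjbssg" (len 7), cursors c1@1 c2@3, authorship .......
After op 3 (add_cursor(2)): buffer="dzjbssg" (len 7), cursors c1@1 c3@2 c2@3, authorship .......
After op 4 (insert('v')): buffer="dvzvjvbssg" (len 10), cursors c1@2 c3@4 c2@6, authorship .1.3.2....
Authorship (.=original, N=cursor N): . 1 . 3 . 2 . . . .
Index 4: author = original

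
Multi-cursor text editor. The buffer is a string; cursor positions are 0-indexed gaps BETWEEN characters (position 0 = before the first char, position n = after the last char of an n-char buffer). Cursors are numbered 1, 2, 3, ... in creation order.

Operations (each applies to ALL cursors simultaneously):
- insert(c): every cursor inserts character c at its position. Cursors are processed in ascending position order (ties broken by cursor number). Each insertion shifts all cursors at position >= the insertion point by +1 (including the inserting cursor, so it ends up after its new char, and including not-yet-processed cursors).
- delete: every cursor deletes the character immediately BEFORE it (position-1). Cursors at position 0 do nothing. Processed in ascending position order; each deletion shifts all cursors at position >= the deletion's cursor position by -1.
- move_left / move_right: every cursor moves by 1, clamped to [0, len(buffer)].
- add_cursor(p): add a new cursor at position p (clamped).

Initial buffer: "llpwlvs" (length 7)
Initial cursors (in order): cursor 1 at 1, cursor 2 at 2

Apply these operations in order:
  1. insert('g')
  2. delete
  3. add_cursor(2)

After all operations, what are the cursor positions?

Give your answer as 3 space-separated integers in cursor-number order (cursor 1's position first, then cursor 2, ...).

Answer: 1 2 2

Derivation:
After op 1 (insert('g')): buffer="lglgpwlvs" (len 9), cursors c1@2 c2@4, authorship .1.2.....
After op 2 (delete): buffer="llpwlvs" (len 7), cursors c1@1 c2@2, authorship .......
After op 3 (add_cursor(2)): buffer="llpwlvs" (len 7), cursors c1@1 c2@2 c3@2, authorship .......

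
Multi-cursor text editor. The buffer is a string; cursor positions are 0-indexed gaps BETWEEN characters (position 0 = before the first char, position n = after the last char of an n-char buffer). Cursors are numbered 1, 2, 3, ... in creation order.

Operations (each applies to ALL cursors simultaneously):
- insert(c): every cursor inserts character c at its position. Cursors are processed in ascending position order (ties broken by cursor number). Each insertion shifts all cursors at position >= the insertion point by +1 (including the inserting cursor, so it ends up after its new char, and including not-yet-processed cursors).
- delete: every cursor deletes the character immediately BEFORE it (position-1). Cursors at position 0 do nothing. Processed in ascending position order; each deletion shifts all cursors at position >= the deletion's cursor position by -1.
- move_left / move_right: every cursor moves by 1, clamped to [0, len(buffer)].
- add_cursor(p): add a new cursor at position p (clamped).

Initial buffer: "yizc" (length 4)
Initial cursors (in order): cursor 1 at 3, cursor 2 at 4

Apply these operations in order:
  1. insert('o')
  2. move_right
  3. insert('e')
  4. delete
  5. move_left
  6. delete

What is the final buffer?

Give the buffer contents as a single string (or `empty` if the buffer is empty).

Answer: yizo

Derivation:
After op 1 (insert('o')): buffer="yizoco" (len 6), cursors c1@4 c2@6, authorship ...1.2
After op 2 (move_right): buffer="yizoco" (len 6), cursors c1@5 c2@6, authorship ...1.2
After op 3 (insert('e')): buffer="yizoceoe" (len 8), cursors c1@6 c2@8, authorship ...1.122
After op 4 (delete): buffer="yizoco" (len 6), cursors c1@5 c2@6, authorship ...1.2
After op 5 (move_left): buffer="yizoco" (len 6), cursors c1@4 c2@5, authorship ...1.2
After op 6 (delete): buffer="yizo" (len 4), cursors c1@3 c2@3, authorship ...2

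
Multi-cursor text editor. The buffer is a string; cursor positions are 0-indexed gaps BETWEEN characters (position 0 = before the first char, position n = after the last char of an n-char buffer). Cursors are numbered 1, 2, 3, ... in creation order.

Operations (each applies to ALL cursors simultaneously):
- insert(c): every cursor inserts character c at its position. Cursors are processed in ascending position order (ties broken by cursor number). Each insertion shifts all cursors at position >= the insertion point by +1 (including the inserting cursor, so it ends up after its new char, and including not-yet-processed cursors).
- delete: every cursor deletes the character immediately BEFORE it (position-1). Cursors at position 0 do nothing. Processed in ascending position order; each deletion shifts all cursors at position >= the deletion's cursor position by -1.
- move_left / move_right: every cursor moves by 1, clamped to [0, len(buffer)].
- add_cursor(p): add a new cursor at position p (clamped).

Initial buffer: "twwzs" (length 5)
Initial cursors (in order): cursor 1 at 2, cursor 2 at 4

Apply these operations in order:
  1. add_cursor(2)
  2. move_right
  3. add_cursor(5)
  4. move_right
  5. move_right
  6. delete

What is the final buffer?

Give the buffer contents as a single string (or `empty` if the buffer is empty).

After op 1 (add_cursor(2)): buffer="twwzs" (len 5), cursors c1@2 c3@2 c2@4, authorship .....
After op 2 (move_right): buffer="twwzs" (len 5), cursors c1@3 c3@3 c2@5, authorship .....
After op 3 (add_cursor(5)): buffer="twwzs" (len 5), cursors c1@3 c3@3 c2@5 c4@5, authorship .....
After op 4 (move_right): buffer="twwzs" (len 5), cursors c1@4 c3@4 c2@5 c4@5, authorship .....
After op 5 (move_right): buffer="twwzs" (len 5), cursors c1@5 c2@5 c3@5 c4@5, authorship .....
After op 6 (delete): buffer="t" (len 1), cursors c1@1 c2@1 c3@1 c4@1, authorship .

Answer: t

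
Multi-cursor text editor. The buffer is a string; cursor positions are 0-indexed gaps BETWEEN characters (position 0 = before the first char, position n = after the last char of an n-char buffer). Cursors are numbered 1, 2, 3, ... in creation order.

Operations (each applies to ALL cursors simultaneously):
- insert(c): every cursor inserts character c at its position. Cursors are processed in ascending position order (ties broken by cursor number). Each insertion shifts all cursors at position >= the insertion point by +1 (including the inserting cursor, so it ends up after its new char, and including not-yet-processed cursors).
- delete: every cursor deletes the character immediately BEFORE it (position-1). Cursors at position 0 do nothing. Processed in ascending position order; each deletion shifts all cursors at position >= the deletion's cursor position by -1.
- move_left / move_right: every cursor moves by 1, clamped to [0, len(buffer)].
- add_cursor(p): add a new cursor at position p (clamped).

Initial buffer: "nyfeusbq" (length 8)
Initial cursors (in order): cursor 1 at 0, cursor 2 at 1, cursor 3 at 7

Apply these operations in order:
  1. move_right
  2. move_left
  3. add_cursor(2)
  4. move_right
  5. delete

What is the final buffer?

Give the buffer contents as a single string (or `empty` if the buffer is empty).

After op 1 (move_right): buffer="nyfeusbq" (len 8), cursors c1@1 c2@2 c3@8, authorship ........
After op 2 (move_left): buffer="nyfeusbq" (len 8), cursors c1@0 c2@1 c3@7, authorship ........
After op 3 (add_cursor(2)): buffer="nyfeusbq" (len 8), cursors c1@0 c2@1 c4@2 c3@7, authorship ........
After op 4 (move_right): buffer="nyfeusbq" (len 8), cursors c1@1 c2@2 c4@3 c3@8, authorship ........
After op 5 (delete): buffer="eusb" (len 4), cursors c1@0 c2@0 c4@0 c3@4, authorship ....

Answer: eusb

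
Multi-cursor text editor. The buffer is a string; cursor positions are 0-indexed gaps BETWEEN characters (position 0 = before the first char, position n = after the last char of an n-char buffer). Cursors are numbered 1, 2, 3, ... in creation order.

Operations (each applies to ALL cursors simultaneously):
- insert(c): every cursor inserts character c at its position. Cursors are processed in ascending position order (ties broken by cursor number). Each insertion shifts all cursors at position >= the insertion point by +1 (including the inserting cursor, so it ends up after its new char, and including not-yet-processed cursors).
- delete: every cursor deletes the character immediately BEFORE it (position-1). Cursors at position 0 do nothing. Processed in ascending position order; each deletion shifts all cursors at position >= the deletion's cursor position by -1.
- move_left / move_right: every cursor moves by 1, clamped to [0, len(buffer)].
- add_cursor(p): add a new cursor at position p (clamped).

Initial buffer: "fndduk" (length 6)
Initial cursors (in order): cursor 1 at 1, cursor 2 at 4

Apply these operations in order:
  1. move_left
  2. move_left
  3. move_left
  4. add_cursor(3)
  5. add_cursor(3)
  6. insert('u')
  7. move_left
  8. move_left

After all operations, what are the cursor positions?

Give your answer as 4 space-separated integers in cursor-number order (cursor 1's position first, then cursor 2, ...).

Answer: 0 1 5 5

Derivation:
After op 1 (move_left): buffer="fndduk" (len 6), cursors c1@0 c2@3, authorship ......
After op 2 (move_left): buffer="fndduk" (len 6), cursors c1@0 c2@2, authorship ......
After op 3 (move_left): buffer="fndduk" (len 6), cursors c1@0 c2@1, authorship ......
After op 4 (add_cursor(3)): buffer="fndduk" (len 6), cursors c1@0 c2@1 c3@3, authorship ......
After op 5 (add_cursor(3)): buffer="fndduk" (len 6), cursors c1@0 c2@1 c3@3 c4@3, authorship ......
After op 6 (insert('u')): buffer="ufunduuduk" (len 10), cursors c1@1 c2@3 c3@7 c4@7, authorship 1.2..34...
After op 7 (move_left): buffer="ufunduuduk" (len 10), cursors c1@0 c2@2 c3@6 c4@6, authorship 1.2..34...
After op 8 (move_left): buffer="ufunduuduk" (len 10), cursors c1@0 c2@1 c3@5 c4@5, authorship 1.2..34...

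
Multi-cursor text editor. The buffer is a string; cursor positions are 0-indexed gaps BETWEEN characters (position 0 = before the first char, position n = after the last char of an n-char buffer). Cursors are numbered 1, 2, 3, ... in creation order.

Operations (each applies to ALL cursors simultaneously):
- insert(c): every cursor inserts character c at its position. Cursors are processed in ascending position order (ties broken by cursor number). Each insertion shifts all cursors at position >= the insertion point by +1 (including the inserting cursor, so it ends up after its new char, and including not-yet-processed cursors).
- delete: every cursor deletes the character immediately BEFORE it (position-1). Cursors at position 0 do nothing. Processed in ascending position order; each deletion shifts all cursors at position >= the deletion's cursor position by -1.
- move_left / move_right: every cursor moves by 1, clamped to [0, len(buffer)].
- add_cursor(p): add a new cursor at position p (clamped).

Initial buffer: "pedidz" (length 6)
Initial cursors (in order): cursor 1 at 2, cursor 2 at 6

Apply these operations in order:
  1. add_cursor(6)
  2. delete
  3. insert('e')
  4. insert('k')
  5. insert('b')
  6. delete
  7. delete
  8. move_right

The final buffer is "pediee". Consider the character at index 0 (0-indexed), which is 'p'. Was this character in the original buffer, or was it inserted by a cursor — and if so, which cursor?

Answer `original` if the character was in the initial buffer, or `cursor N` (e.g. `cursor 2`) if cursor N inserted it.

After op 1 (add_cursor(6)): buffer="pedidz" (len 6), cursors c1@2 c2@6 c3@6, authorship ......
After op 2 (delete): buffer="pdi" (len 3), cursors c1@1 c2@3 c3@3, authorship ...
After op 3 (insert('e')): buffer="pediee" (len 6), cursors c1@2 c2@6 c3@6, authorship .1..23
After op 4 (insert('k')): buffer="pekdieekk" (len 9), cursors c1@3 c2@9 c3@9, authorship .11..2323
After op 5 (insert('b')): buffer="pekbdieekkbb" (len 12), cursors c1@4 c2@12 c3@12, authorship .111..232323
After op 6 (delete): buffer="pekdieekk" (len 9), cursors c1@3 c2@9 c3@9, authorship .11..2323
After op 7 (delete): buffer="pediee" (len 6), cursors c1@2 c2@6 c3@6, authorship .1..23
After op 8 (move_right): buffer="pediee" (len 6), cursors c1@3 c2@6 c3@6, authorship .1..23
Authorship (.=original, N=cursor N): . 1 . . 2 3
Index 0: author = original

Answer: original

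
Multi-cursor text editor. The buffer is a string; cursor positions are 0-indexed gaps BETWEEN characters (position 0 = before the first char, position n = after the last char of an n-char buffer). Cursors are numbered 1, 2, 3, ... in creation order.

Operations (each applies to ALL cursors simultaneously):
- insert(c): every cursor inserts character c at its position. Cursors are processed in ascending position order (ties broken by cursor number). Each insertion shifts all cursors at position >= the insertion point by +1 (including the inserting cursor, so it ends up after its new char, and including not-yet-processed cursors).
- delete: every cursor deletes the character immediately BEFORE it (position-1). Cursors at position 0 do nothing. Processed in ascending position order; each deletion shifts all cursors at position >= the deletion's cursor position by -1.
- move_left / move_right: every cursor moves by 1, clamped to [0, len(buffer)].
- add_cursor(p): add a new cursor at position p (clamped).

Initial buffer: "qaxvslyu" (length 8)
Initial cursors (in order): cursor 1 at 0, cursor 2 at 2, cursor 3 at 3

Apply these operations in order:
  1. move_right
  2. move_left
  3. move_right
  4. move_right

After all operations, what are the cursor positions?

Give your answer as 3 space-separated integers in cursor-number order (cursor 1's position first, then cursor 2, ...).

Answer: 2 4 5

Derivation:
After op 1 (move_right): buffer="qaxvslyu" (len 8), cursors c1@1 c2@3 c3@4, authorship ........
After op 2 (move_left): buffer="qaxvslyu" (len 8), cursors c1@0 c2@2 c3@3, authorship ........
After op 3 (move_right): buffer="qaxvslyu" (len 8), cursors c1@1 c2@3 c3@4, authorship ........
After op 4 (move_right): buffer="qaxvslyu" (len 8), cursors c1@2 c2@4 c3@5, authorship ........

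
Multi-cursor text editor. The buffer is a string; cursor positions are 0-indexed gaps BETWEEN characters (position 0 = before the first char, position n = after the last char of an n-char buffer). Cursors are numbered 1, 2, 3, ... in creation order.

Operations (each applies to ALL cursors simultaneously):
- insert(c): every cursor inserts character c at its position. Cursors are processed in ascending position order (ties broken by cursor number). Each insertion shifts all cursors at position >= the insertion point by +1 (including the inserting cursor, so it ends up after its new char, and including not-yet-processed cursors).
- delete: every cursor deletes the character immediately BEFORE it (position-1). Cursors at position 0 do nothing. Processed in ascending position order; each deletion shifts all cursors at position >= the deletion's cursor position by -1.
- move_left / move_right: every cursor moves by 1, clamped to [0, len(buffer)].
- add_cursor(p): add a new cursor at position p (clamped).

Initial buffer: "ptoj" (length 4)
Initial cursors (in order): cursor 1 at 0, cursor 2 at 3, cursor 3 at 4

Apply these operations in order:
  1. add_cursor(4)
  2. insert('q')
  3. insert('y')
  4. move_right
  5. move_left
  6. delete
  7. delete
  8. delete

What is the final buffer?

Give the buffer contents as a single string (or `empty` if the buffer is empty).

Answer: y

Derivation:
After op 1 (add_cursor(4)): buffer="ptoj" (len 4), cursors c1@0 c2@3 c3@4 c4@4, authorship ....
After op 2 (insert('q')): buffer="qptoqjqq" (len 8), cursors c1@1 c2@5 c3@8 c4@8, authorship 1...2.34
After op 3 (insert('y')): buffer="qyptoqyjqqyy" (len 12), cursors c1@2 c2@7 c3@12 c4@12, authorship 11...22.3434
After op 4 (move_right): buffer="qyptoqyjqqyy" (len 12), cursors c1@3 c2@8 c3@12 c4@12, authorship 11...22.3434
After op 5 (move_left): buffer="qyptoqyjqqyy" (len 12), cursors c1@2 c2@7 c3@11 c4@11, authorship 11...22.3434
After op 6 (delete): buffer="qptoqjqy" (len 8), cursors c1@1 c2@5 c3@7 c4@7, authorship 1...2.34
After op 7 (delete): buffer="ptoy" (len 4), cursors c1@0 c2@3 c3@3 c4@3, authorship ...4
After op 8 (delete): buffer="y" (len 1), cursors c1@0 c2@0 c3@0 c4@0, authorship 4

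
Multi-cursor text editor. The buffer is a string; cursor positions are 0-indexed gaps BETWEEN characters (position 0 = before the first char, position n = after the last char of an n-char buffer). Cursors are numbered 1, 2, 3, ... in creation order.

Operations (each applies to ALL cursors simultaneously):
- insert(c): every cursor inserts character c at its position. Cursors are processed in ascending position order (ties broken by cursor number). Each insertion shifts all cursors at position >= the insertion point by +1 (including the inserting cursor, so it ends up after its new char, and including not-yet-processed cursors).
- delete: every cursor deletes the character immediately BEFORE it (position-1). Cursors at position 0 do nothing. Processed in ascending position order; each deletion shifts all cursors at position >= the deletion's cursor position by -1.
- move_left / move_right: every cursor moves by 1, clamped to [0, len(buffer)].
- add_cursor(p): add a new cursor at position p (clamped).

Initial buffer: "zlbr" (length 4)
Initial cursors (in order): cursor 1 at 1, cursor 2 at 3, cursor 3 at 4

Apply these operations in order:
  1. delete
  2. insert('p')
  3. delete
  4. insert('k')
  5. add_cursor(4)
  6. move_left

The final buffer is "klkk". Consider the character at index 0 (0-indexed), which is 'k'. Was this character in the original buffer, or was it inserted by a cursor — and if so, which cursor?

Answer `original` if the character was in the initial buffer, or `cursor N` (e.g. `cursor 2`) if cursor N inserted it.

Answer: cursor 1

Derivation:
After op 1 (delete): buffer="l" (len 1), cursors c1@0 c2@1 c3@1, authorship .
After op 2 (insert('p')): buffer="plpp" (len 4), cursors c1@1 c2@4 c3@4, authorship 1.23
After op 3 (delete): buffer="l" (len 1), cursors c1@0 c2@1 c3@1, authorship .
After op 4 (insert('k')): buffer="klkk" (len 4), cursors c1@1 c2@4 c3@4, authorship 1.23
After op 5 (add_cursor(4)): buffer="klkk" (len 4), cursors c1@1 c2@4 c3@4 c4@4, authorship 1.23
After op 6 (move_left): buffer="klkk" (len 4), cursors c1@0 c2@3 c3@3 c4@3, authorship 1.23
Authorship (.=original, N=cursor N): 1 . 2 3
Index 0: author = 1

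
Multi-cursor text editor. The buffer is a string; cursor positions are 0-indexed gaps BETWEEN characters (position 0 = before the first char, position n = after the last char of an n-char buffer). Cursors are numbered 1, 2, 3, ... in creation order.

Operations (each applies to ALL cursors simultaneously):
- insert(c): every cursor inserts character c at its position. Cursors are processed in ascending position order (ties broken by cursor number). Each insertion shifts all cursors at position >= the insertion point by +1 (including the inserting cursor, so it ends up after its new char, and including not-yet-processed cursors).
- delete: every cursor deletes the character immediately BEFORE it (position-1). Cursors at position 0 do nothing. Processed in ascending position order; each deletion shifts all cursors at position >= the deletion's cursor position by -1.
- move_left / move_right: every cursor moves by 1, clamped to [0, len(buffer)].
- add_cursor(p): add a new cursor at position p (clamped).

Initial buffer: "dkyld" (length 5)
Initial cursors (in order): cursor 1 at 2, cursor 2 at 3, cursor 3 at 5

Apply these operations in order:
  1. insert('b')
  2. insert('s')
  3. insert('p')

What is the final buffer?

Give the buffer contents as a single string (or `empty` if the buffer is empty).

After op 1 (insert('b')): buffer="dkbybldb" (len 8), cursors c1@3 c2@5 c3@8, authorship ..1.2..3
After op 2 (insert('s')): buffer="dkbsybsldbs" (len 11), cursors c1@4 c2@7 c3@11, authorship ..11.22..33
After op 3 (insert('p')): buffer="dkbspybspldbsp" (len 14), cursors c1@5 c2@9 c3@14, authorship ..111.222..333

Answer: dkbspybspldbsp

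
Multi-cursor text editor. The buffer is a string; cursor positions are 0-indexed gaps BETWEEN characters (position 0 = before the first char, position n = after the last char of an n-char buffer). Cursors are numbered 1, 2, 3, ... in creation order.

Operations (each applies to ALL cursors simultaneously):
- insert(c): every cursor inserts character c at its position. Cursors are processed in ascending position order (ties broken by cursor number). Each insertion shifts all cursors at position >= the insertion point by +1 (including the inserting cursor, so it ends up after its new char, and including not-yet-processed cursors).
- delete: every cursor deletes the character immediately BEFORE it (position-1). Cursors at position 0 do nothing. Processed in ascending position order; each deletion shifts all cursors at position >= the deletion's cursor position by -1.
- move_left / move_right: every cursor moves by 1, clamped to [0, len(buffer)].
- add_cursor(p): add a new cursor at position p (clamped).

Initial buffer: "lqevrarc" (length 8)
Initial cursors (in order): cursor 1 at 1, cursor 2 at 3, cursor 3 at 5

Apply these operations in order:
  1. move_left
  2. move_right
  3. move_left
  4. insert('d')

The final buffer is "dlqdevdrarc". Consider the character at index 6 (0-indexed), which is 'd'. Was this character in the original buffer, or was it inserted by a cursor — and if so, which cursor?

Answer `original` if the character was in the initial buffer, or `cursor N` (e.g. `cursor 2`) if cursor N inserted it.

After op 1 (move_left): buffer="lqevrarc" (len 8), cursors c1@0 c2@2 c3@4, authorship ........
After op 2 (move_right): buffer="lqevrarc" (len 8), cursors c1@1 c2@3 c3@5, authorship ........
After op 3 (move_left): buffer="lqevrarc" (len 8), cursors c1@0 c2@2 c3@4, authorship ........
After op 4 (insert('d')): buffer="dlqdevdrarc" (len 11), cursors c1@1 c2@4 c3@7, authorship 1..2..3....
Authorship (.=original, N=cursor N): 1 . . 2 . . 3 . . . .
Index 6: author = 3

Answer: cursor 3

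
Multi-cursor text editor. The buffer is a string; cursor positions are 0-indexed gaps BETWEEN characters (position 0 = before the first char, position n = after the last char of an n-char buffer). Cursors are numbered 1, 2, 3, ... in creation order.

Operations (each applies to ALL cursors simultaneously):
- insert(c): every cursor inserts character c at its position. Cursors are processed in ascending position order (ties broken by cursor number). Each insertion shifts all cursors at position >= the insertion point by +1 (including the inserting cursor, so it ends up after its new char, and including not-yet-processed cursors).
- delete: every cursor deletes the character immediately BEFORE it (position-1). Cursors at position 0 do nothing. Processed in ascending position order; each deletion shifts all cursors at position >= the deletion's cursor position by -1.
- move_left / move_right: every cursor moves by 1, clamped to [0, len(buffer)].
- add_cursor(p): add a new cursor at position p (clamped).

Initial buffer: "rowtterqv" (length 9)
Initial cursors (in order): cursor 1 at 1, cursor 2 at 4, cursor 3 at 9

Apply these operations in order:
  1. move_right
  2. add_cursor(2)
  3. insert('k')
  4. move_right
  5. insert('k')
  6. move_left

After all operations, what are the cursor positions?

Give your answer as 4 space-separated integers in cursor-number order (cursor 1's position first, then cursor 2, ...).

Answer: 6 11 16 6

Derivation:
After op 1 (move_right): buffer="rowtterqv" (len 9), cursors c1@2 c2@5 c3@9, authorship .........
After op 2 (add_cursor(2)): buffer="rowtterqv" (len 9), cursors c1@2 c4@2 c2@5 c3@9, authorship .........
After op 3 (insert('k')): buffer="rokkwttkerqvk" (len 13), cursors c1@4 c4@4 c2@8 c3@13, authorship ..14...2....3
After op 4 (move_right): buffer="rokkwttkerqvk" (len 13), cursors c1@5 c4@5 c2@9 c3@13, authorship ..14...2....3
After op 5 (insert('k')): buffer="rokkwkkttkekrqvkk" (len 17), cursors c1@7 c4@7 c2@12 c3@17, authorship ..14.14..2.2...33
After op 6 (move_left): buffer="rokkwkkttkekrqvkk" (len 17), cursors c1@6 c4@6 c2@11 c3@16, authorship ..14.14..2.2...33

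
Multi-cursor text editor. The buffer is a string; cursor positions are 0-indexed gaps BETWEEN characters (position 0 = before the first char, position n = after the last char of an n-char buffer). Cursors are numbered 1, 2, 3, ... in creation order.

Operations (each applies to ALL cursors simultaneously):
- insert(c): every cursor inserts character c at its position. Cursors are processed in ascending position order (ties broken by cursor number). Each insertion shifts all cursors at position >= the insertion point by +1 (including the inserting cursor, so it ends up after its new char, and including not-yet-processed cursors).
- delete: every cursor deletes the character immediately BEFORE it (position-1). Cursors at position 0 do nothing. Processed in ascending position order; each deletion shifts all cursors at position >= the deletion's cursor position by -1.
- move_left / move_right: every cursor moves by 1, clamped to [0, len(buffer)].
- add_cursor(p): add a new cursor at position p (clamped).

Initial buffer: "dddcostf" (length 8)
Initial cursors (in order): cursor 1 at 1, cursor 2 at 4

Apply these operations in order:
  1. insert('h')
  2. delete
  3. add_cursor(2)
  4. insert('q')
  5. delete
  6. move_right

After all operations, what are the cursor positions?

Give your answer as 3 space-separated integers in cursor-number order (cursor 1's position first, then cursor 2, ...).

After op 1 (insert('h')): buffer="dhddchostf" (len 10), cursors c1@2 c2@6, authorship .1...2....
After op 2 (delete): buffer="dddcostf" (len 8), cursors c1@1 c2@4, authorship ........
After op 3 (add_cursor(2)): buffer="dddcostf" (len 8), cursors c1@1 c3@2 c2@4, authorship ........
After op 4 (insert('q')): buffer="dqdqdcqostf" (len 11), cursors c1@2 c3@4 c2@7, authorship .1.3..2....
After op 5 (delete): buffer="dddcostf" (len 8), cursors c1@1 c3@2 c2@4, authorship ........
After op 6 (move_right): buffer="dddcostf" (len 8), cursors c1@2 c3@3 c2@5, authorship ........

Answer: 2 5 3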